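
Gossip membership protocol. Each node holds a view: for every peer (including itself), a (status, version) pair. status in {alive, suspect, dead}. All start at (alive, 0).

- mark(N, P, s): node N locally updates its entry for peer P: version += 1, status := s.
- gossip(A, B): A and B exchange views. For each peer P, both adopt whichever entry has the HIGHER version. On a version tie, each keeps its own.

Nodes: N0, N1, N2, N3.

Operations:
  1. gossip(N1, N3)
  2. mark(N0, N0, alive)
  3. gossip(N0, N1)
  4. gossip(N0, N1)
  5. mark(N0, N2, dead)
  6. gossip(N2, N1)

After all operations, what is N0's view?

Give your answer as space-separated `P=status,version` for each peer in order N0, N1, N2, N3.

Op 1: gossip N1<->N3 -> N1.N0=(alive,v0) N1.N1=(alive,v0) N1.N2=(alive,v0) N1.N3=(alive,v0) | N3.N0=(alive,v0) N3.N1=(alive,v0) N3.N2=(alive,v0) N3.N3=(alive,v0)
Op 2: N0 marks N0=alive -> (alive,v1)
Op 3: gossip N0<->N1 -> N0.N0=(alive,v1) N0.N1=(alive,v0) N0.N2=(alive,v0) N0.N3=(alive,v0) | N1.N0=(alive,v1) N1.N1=(alive,v0) N1.N2=(alive,v0) N1.N3=(alive,v0)
Op 4: gossip N0<->N1 -> N0.N0=(alive,v1) N0.N1=(alive,v0) N0.N2=(alive,v0) N0.N3=(alive,v0) | N1.N0=(alive,v1) N1.N1=(alive,v0) N1.N2=(alive,v0) N1.N3=(alive,v0)
Op 5: N0 marks N2=dead -> (dead,v1)
Op 6: gossip N2<->N1 -> N2.N0=(alive,v1) N2.N1=(alive,v0) N2.N2=(alive,v0) N2.N3=(alive,v0) | N1.N0=(alive,v1) N1.N1=(alive,v0) N1.N2=(alive,v0) N1.N3=(alive,v0)

Answer: N0=alive,1 N1=alive,0 N2=dead,1 N3=alive,0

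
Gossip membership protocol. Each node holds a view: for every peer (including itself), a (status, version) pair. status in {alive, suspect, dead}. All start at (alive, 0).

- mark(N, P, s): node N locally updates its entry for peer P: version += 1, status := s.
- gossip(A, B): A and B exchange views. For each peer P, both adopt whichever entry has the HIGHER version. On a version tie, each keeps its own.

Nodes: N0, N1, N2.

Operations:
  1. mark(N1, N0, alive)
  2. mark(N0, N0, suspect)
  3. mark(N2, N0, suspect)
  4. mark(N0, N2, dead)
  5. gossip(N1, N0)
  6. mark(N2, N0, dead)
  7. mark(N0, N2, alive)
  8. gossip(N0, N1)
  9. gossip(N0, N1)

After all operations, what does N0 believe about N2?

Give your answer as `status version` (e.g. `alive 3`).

Answer: alive 2

Derivation:
Op 1: N1 marks N0=alive -> (alive,v1)
Op 2: N0 marks N0=suspect -> (suspect,v1)
Op 3: N2 marks N0=suspect -> (suspect,v1)
Op 4: N0 marks N2=dead -> (dead,v1)
Op 5: gossip N1<->N0 -> N1.N0=(alive,v1) N1.N1=(alive,v0) N1.N2=(dead,v1) | N0.N0=(suspect,v1) N0.N1=(alive,v0) N0.N2=(dead,v1)
Op 6: N2 marks N0=dead -> (dead,v2)
Op 7: N0 marks N2=alive -> (alive,v2)
Op 8: gossip N0<->N1 -> N0.N0=(suspect,v1) N0.N1=(alive,v0) N0.N2=(alive,v2) | N1.N0=(alive,v1) N1.N1=(alive,v0) N1.N2=(alive,v2)
Op 9: gossip N0<->N1 -> N0.N0=(suspect,v1) N0.N1=(alive,v0) N0.N2=(alive,v2) | N1.N0=(alive,v1) N1.N1=(alive,v0) N1.N2=(alive,v2)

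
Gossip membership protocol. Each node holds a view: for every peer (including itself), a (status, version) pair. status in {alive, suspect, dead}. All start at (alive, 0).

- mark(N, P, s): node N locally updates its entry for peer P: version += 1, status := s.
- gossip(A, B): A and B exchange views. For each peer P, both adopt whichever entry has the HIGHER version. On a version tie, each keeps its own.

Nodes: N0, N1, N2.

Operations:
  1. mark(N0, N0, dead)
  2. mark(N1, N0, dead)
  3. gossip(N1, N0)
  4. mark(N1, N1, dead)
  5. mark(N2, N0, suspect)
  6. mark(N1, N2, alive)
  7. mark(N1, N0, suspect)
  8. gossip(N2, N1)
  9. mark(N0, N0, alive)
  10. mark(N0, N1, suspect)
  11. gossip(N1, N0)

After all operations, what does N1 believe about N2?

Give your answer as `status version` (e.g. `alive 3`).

Answer: alive 1

Derivation:
Op 1: N0 marks N0=dead -> (dead,v1)
Op 2: N1 marks N0=dead -> (dead,v1)
Op 3: gossip N1<->N0 -> N1.N0=(dead,v1) N1.N1=(alive,v0) N1.N2=(alive,v0) | N0.N0=(dead,v1) N0.N1=(alive,v0) N0.N2=(alive,v0)
Op 4: N1 marks N1=dead -> (dead,v1)
Op 5: N2 marks N0=suspect -> (suspect,v1)
Op 6: N1 marks N2=alive -> (alive,v1)
Op 7: N1 marks N0=suspect -> (suspect,v2)
Op 8: gossip N2<->N1 -> N2.N0=(suspect,v2) N2.N1=(dead,v1) N2.N2=(alive,v1) | N1.N0=(suspect,v2) N1.N1=(dead,v1) N1.N2=(alive,v1)
Op 9: N0 marks N0=alive -> (alive,v2)
Op 10: N0 marks N1=suspect -> (suspect,v1)
Op 11: gossip N1<->N0 -> N1.N0=(suspect,v2) N1.N1=(dead,v1) N1.N2=(alive,v1) | N0.N0=(alive,v2) N0.N1=(suspect,v1) N0.N2=(alive,v1)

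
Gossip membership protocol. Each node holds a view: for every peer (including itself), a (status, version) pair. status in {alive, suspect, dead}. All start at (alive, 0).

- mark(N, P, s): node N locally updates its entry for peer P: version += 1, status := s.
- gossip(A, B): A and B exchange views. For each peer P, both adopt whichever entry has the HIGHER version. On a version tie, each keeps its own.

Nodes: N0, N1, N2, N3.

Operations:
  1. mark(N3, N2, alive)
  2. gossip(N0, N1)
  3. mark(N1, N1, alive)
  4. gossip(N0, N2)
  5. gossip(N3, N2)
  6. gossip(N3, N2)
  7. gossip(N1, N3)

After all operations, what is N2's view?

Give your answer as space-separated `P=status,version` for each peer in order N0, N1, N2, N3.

Answer: N0=alive,0 N1=alive,0 N2=alive,1 N3=alive,0

Derivation:
Op 1: N3 marks N2=alive -> (alive,v1)
Op 2: gossip N0<->N1 -> N0.N0=(alive,v0) N0.N1=(alive,v0) N0.N2=(alive,v0) N0.N3=(alive,v0) | N1.N0=(alive,v0) N1.N1=(alive,v0) N1.N2=(alive,v0) N1.N3=(alive,v0)
Op 3: N1 marks N1=alive -> (alive,v1)
Op 4: gossip N0<->N2 -> N0.N0=(alive,v0) N0.N1=(alive,v0) N0.N2=(alive,v0) N0.N3=(alive,v0) | N2.N0=(alive,v0) N2.N1=(alive,v0) N2.N2=(alive,v0) N2.N3=(alive,v0)
Op 5: gossip N3<->N2 -> N3.N0=(alive,v0) N3.N1=(alive,v0) N3.N2=(alive,v1) N3.N3=(alive,v0) | N2.N0=(alive,v0) N2.N1=(alive,v0) N2.N2=(alive,v1) N2.N3=(alive,v0)
Op 6: gossip N3<->N2 -> N3.N0=(alive,v0) N3.N1=(alive,v0) N3.N2=(alive,v1) N3.N3=(alive,v0) | N2.N0=(alive,v0) N2.N1=(alive,v0) N2.N2=(alive,v1) N2.N3=(alive,v0)
Op 7: gossip N1<->N3 -> N1.N0=(alive,v0) N1.N1=(alive,v1) N1.N2=(alive,v1) N1.N3=(alive,v0) | N3.N0=(alive,v0) N3.N1=(alive,v1) N3.N2=(alive,v1) N3.N3=(alive,v0)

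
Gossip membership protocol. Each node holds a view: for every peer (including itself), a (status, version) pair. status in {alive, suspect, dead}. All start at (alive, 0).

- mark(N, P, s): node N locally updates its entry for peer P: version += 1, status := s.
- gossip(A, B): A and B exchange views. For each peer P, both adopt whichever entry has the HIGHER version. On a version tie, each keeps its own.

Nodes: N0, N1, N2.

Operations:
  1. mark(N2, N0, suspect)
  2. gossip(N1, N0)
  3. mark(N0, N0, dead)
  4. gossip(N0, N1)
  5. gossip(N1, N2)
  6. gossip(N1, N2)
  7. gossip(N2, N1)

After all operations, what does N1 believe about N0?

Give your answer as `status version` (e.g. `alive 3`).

Op 1: N2 marks N0=suspect -> (suspect,v1)
Op 2: gossip N1<->N0 -> N1.N0=(alive,v0) N1.N1=(alive,v0) N1.N2=(alive,v0) | N0.N0=(alive,v0) N0.N1=(alive,v0) N0.N2=(alive,v0)
Op 3: N0 marks N0=dead -> (dead,v1)
Op 4: gossip N0<->N1 -> N0.N0=(dead,v1) N0.N1=(alive,v0) N0.N2=(alive,v0) | N1.N0=(dead,v1) N1.N1=(alive,v0) N1.N2=(alive,v0)
Op 5: gossip N1<->N2 -> N1.N0=(dead,v1) N1.N1=(alive,v0) N1.N2=(alive,v0) | N2.N0=(suspect,v1) N2.N1=(alive,v0) N2.N2=(alive,v0)
Op 6: gossip N1<->N2 -> N1.N0=(dead,v1) N1.N1=(alive,v0) N1.N2=(alive,v0) | N2.N0=(suspect,v1) N2.N1=(alive,v0) N2.N2=(alive,v0)
Op 7: gossip N2<->N1 -> N2.N0=(suspect,v1) N2.N1=(alive,v0) N2.N2=(alive,v0) | N1.N0=(dead,v1) N1.N1=(alive,v0) N1.N2=(alive,v0)

Answer: dead 1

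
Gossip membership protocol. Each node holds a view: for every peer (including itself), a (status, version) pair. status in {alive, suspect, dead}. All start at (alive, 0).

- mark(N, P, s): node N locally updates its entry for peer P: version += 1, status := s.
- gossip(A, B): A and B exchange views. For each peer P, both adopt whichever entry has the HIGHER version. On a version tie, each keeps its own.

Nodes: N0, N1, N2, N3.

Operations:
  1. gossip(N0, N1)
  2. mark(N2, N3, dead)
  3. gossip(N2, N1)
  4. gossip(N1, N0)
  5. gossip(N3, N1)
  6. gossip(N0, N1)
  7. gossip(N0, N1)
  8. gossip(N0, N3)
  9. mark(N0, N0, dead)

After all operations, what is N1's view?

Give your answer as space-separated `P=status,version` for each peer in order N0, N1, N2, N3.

Op 1: gossip N0<->N1 -> N0.N0=(alive,v0) N0.N1=(alive,v0) N0.N2=(alive,v0) N0.N3=(alive,v0) | N1.N0=(alive,v0) N1.N1=(alive,v0) N1.N2=(alive,v0) N1.N3=(alive,v0)
Op 2: N2 marks N3=dead -> (dead,v1)
Op 3: gossip N2<->N1 -> N2.N0=(alive,v0) N2.N1=(alive,v0) N2.N2=(alive,v0) N2.N3=(dead,v1) | N1.N0=(alive,v0) N1.N1=(alive,v0) N1.N2=(alive,v0) N1.N3=(dead,v1)
Op 4: gossip N1<->N0 -> N1.N0=(alive,v0) N1.N1=(alive,v0) N1.N2=(alive,v0) N1.N3=(dead,v1) | N0.N0=(alive,v0) N0.N1=(alive,v0) N0.N2=(alive,v0) N0.N3=(dead,v1)
Op 5: gossip N3<->N1 -> N3.N0=(alive,v0) N3.N1=(alive,v0) N3.N2=(alive,v0) N3.N3=(dead,v1) | N1.N0=(alive,v0) N1.N1=(alive,v0) N1.N2=(alive,v0) N1.N3=(dead,v1)
Op 6: gossip N0<->N1 -> N0.N0=(alive,v0) N0.N1=(alive,v0) N0.N2=(alive,v0) N0.N3=(dead,v1) | N1.N0=(alive,v0) N1.N1=(alive,v0) N1.N2=(alive,v0) N1.N3=(dead,v1)
Op 7: gossip N0<->N1 -> N0.N0=(alive,v0) N0.N1=(alive,v0) N0.N2=(alive,v0) N0.N3=(dead,v1) | N1.N0=(alive,v0) N1.N1=(alive,v0) N1.N2=(alive,v0) N1.N3=(dead,v1)
Op 8: gossip N0<->N3 -> N0.N0=(alive,v0) N0.N1=(alive,v0) N0.N2=(alive,v0) N0.N3=(dead,v1) | N3.N0=(alive,v0) N3.N1=(alive,v0) N3.N2=(alive,v0) N3.N3=(dead,v1)
Op 9: N0 marks N0=dead -> (dead,v1)

Answer: N0=alive,0 N1=alive,0 N2=alive,0 N3=dead,1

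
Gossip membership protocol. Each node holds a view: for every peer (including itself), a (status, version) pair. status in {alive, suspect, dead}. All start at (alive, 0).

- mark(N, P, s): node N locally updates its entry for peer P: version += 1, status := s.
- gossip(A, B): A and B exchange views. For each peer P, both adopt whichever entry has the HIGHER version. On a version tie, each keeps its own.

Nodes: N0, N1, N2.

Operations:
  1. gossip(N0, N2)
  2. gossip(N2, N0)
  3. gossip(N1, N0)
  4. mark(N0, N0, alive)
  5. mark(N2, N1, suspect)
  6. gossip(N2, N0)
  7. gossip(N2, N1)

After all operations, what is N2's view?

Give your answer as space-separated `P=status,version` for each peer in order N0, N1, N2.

Op 1: gossip N0<->N2 -> N0.N0=(alive,v0) N0.N1=(alive,v0) N0.N2=(alive,v0) | N2.N0=(alive,v0) N2.N1=(alive,v0) N2.N2=(alive,v0)
Op 2: gossip N2<->N0 -> N2.N0=(alive,v0) N2.N1=(alive,v0) N2.N2=(alive,v0) | N0.N0=(alive,v0) N0.N1=(alive,v0) N0.N2=(alive,v0)
Op 3: gossip N1<->N0 -> N1.N0=(alive,v0) N1.N1=(alive,v0) N1.N2=(alive,v0) | N0.N0=(alive,v0) N0.N1=(alive,v0) N0.N2=(alive,v0)
Op 4: N0 marks N0=alive -> (alive,v1)
Op 5: N2 marks N1=suspect -> (suspect,v1)
Op 6: gossip N2<->N0 -> N2.N0=(alive,v1) N2.N1=(suspect,v1) N2.N2=(alive,v0) | N0.N0=(alive,v1) N0.N1=(suspect,v1) N0.N2=(alive,v0)
Op 7: gossip N2<->N1 -> N2.N0=(alive,v1) N2.N1=(suspect,v1) N2.N2=(alive,v0) | N1.N0=(alive,v1) N1.N1=(suspect,v1) N1.N2=(alive,v0)

Answer: N0=alive,1 N1=suspect,1 N2=alive,0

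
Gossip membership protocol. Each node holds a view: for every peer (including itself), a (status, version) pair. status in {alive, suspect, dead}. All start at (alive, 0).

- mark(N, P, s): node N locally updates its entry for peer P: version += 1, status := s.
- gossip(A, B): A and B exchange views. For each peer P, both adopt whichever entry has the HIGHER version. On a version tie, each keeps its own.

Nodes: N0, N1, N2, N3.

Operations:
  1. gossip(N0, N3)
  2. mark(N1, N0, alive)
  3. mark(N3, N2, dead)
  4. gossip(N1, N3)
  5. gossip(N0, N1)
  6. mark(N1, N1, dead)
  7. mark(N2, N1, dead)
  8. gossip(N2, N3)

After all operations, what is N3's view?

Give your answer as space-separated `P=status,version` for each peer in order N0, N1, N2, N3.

Answer: N0=alive,1 N1=dead,1 N2=dead,1 N3=alive,0

Derivation:
Op 1: gossip N0<->N3 -> N0.N0=(alive,v0) N0.N1=(alive,v0) N0.N2=(alive,v0) N0.N3=(alive,v0) | N3.N0=(alive,v0) N3.N1=(alive,v0) N3.N2=(alive,v0) N3.N3=(alive,v0)
Op 2: N1 marks N0=alive -> (alive,v1)
Op 3: N3 marks N2=dead -> (dead,v1)
Op 4: gossip N1<->N3 -> N1.N0=(alive,v1) N1.N1=(alive,v0) N1.N2=(dead,v1) N1.N3=(alive,v0) | N3.N0=(alive,v1) N3.N1=(alive,v0) N3.N2=(dead,v1) N3.N3=(alive,v0)
Op 5: gossip N0<->N1 -> N0.N0=(alive,v1) N0.N1=(alive,v0) N0.N2=(dead,v1) N0.N3=(alive,v0) | N1.N0=(alive,v1) N1.N1=(alive,v0) N1.N2=(dead,v1) N1.N3=(alive,v0)
Op 6: N1 marks N1=dead -> (dead,v1)
Op 7: N2 marks N1=dead -> (dead,v1)
Op 8: gossip N2<->N3 -> N2.N0=(alive,v1) N2.N1=(dead,v1) N2.N2=(dead,v1) N2.N3=(alive,v0) | N3.N0=(alive,v1) N3.N1=(dead,v1) N3.N2=(dead,v1) N3.N3=(alive,v0)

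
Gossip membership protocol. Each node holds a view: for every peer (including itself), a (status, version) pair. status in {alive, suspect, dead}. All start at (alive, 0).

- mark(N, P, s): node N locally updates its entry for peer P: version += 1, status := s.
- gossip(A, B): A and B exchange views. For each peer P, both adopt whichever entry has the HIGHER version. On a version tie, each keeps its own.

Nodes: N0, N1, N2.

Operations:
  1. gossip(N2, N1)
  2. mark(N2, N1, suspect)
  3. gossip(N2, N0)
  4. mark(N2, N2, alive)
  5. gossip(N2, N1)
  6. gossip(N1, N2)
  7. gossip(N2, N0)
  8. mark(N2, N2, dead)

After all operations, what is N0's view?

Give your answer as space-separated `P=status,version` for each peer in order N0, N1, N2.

Op 1: gossip N2<->N1 -> N2.N0=(alive,v0) N2.N1=(alive,v0) N2.N2=(alive,v0) | N1.N0=(alive,v0) N1.N1=(alive,v0) N1.N2=(alive,v0)
Op 2: N2 marks N1=suspect -> (suspect,v1)
Op 3: gossip N2<->N0 -> N2.N0=(alive,v0) N2.N1=(suspect,v1) N2.N2=(alive,v0) | N0.N0=(alive,v0) N0.N1=(suspect,v1) N0.N2=(alive,v0)
Op 4: N2 marks N2=alive -> (alive,v1)
Op 5: gossip N2<->N1 -> N2.N0=(alive,v0) N2.N1=(suspect,v1) N2.N2=(alive,v1) | N1.N0=(alive,v0) N1.N1=(suspect,v1) N1.N2=(alive,v1)
Op 6: gossip N1<->N2 -> N1.N0=(alive,v0) N1.N1=(suspect,v1) N1.N2=(alive,v1) | N2.N0=(alive,v0) N2.N1=(suspect,v1) N2.N2=(alive,v1)
Op 7: gossip N2<->N0 -> N2.N0=(alive,v0) N2.N1=(suspect,v1) N2.N2=(alive,v1) | N0.N0=(alive,v0) N0.N1=(suspect,v1) N0.N2=(alive,v1)
Op 8: N2 marks N2=dead -> (dead,v2)

Answer: N0=alive,0 N1=suspect,1 N2=alive,1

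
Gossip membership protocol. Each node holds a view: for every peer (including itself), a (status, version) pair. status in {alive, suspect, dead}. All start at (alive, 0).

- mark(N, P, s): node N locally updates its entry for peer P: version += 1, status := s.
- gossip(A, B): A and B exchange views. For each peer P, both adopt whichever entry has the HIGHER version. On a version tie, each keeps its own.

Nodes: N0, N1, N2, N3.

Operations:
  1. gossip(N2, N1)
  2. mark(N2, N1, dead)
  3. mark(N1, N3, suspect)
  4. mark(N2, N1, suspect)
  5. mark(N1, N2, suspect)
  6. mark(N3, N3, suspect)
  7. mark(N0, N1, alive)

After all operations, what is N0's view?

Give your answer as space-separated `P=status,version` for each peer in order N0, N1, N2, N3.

Op 1: gossip N2<->N1 -> N2.N0=(alive,v0) N2.N1=(alive,v0) N2.N2=(alive,v0) N2.N3=(alive,v0) | N1.N0=(alive,v0) N1.N1=(alive,v0) N1.N2=(alive,v0) N1.N3=(alive,v0)
Op 2: N2 marks N1=dead -> (dead,v1)
Op 3: N1 marks N3=suspect -> (suspect,v1)
Op 4: N2 marks N1=suspect -> (suspect,v2)
Op 5: N1 marks N2=suspect -> (suspect,v1)
Op 6: N3 marks N3=suspect -> (suspect,v1)
Op 7: N0 marks N1=alive -> (alive,v1)

Answer: N0=alive,0 N1=alive,1 N2=alive,0 N3=alive,0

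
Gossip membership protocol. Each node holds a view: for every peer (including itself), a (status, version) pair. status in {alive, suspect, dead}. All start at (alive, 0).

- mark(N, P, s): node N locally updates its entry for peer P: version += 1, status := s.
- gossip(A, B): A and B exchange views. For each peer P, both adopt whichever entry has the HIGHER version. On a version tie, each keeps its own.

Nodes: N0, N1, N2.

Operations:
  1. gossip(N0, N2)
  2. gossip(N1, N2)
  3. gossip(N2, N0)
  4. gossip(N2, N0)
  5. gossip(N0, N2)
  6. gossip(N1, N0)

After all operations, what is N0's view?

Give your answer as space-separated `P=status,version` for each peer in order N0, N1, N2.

Answer: N0=alive,0 N1=alive,0 N2=alive,0

Derivation:
Op 1: gossip N0<->N2 -> N0.N0=(alive,v0) N0.N1=(alive,v0) N0.N2=(alive,v0) | N2.N0=(alive,v0) N2.N1=(alive,v0) N2.N2=(alive,v0)
Op 2: gossip N1<->N2 -> N1.N0=(alive,v0) N1.N1=(alive,v0) N1.N2=(alive,v0) | N2.N0=(alive,v0) N2.N1=(alive,v0) N2.N2=(alive,v0)
Op 3: gossip N2<->N0 -> N2.N0=(alive,v0) N2.N1=(alive,v0) N2.N2=(alive,v0) | N0.N0=(alive,v0) N0.N1=(alive,v0) N0.N2=(alive,v0)
Op 4: gossip N2<->N0 -> N2.N0=(alive,v0) N2.N1=(alive,v0) N2.N2=(alive,v0) | N0.N0=(alive,v0) N0.N1=(alive,v0) N0.N2=(alive,v0)
Op 5: gossip N0<->N2 -> N0.N0=(alive,v0) N0.N1=(alive,v0) N0.N2=(alive,v0) | N2.N0=(alive,v0) N2.N1=(alive,v0) N2.N2=(alive,v0)
Op 6: gossip N1<->N0 -> N1.N0=(alive,v0) N1.N1=(alive,v0) N1.N2=(alive,v0) | N0.N0=(alive,v0) N0.N1=(alive,v0) N0.N2=(alive,v0)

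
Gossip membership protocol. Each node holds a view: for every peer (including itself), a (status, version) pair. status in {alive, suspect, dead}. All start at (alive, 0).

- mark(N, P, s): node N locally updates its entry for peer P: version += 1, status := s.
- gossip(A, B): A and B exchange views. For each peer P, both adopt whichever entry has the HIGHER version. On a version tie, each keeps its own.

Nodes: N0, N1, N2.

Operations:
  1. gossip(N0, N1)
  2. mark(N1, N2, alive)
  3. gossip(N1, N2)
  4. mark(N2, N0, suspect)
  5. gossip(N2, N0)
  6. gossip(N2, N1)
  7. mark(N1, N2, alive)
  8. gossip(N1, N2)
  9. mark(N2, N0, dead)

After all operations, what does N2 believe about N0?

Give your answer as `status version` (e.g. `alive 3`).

Answer: dead 2

Derivation:
Op 1: gossip N0<->N1 -> N0.N0=(alive,v0) N0.N1=(alive,v0) N0.N2=(alive,v0) | N1.N0=(alive,v0) N1.N1=(alive,v0) N1.N2=(alive,v0)
Op 2: N1 marks N2=alive -> (alive,v1)
Op 3: gossip N1<->N2 -> N1.N0=(alive,v0) N1.N1=(alive,v0) N1.N2=(alive,v1) | N2.N0=(alive,v0) N2.N1=(alive,v0) N2.N2=(alive,v1)
Op 4: N2 marks N0=suspect -> (suspect,v1)
Op 5: gossip N2<->N0 -> N2.N0=(suspect,v1) N2.N1=(alive,v0) N2.N2=(alive,v1) | N0.N0=(suspect,v1) N0.N1=(alive,v0) N0.N2=(alive,v1)
Op 6: gossip N2<->N1 -> N2.N0=(suspect,v1) N2.N1=(alive,v0) N2.N2=(alive,v1) | N1.N0=(suspect,v1) N1.N1=(alive,v0) N1.N2=(alive,v1)
Op 7: N1 marks N2=alive -> (alive,v2)
Op 8: gossip N1<->N2 -> N1.N0=(suspect,v1) N1.N1=(alive,v0) N1.N2=(alive,v2) | N2.N0=(suspect,v1) N2.N1=(alive,v0) N2.N2=(alive,v2)
Op 9: N2 marks N0=dead -> (dead,v2)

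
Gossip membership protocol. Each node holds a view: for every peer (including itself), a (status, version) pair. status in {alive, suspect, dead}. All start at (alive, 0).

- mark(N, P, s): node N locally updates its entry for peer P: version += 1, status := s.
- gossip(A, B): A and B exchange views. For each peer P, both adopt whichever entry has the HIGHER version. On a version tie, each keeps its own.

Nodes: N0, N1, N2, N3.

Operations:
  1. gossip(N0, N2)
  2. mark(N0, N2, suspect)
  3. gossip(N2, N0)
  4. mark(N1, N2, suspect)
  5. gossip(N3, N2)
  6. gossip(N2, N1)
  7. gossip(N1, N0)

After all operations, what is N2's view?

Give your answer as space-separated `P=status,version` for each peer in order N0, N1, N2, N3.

Answer: N0=alive,0 N1=alive,0 N2=suspect,1 N3=alive,0

Derivation:
Op 1: gossip N0<->N2 -> N0.N0=(alive,v0) N0.N1=(alive,v0) N0.N2=(alive,v0) N0.N3=(alive,v0) | N2.N0=(alive,v0) N2.N1=(alive,v0) N2.N2=(alive,v0) N2.N3=(alive,v0)
Op 2: N0 marks N2=suspect -> (suspect,v1)
Op 3: gossip N2<->N0 -> N2.N0=(alive,v0) N2.N1=(alive,v0) N2.N2=(suspect,v1) N2.N3=(alive,v0) | N0.N0=(alive,v0) N0.N1=(alive,v0) N0.N2=(suspect,v1) N0.N3=(alive,v0)
Op 4: N1 marks N2=suspect -> (suspect,v1)
Op 5: gossip N3<->N2 -> N3.N0=(alive,v0) N3.N1=(alive,v0) N3.N2=(suspect,v1) N3.N3=(alive,v0) | N2.N0=(alive,v0) N2.N1=(alive,v0) N2.N2=(suspect,v1) N2.N3=(alive,v0)
Op 6: gossip N2<->N1 -> N2.N0=(alive,v0) N2.N1=(alive,v0) N2.N2=(suspect,v1) N2.N3=(alive,v0) | N1.N0=(alive,v0) N1.N1=(alive,v0) N1.N2=(suspect,v1) N1.N3=(alive,v0)
Op 7: gossip N1<->N0 -> N1.N0=(alive,v0) N1.N1=(alive,v0) N1.N2=(suspect,v1) N1.N3=(alive,v0) | N0.N0=(alive,v0) N0.N1=(alive,v0) N0.N2=(suspect,v1) N0.N3=(alive,v0)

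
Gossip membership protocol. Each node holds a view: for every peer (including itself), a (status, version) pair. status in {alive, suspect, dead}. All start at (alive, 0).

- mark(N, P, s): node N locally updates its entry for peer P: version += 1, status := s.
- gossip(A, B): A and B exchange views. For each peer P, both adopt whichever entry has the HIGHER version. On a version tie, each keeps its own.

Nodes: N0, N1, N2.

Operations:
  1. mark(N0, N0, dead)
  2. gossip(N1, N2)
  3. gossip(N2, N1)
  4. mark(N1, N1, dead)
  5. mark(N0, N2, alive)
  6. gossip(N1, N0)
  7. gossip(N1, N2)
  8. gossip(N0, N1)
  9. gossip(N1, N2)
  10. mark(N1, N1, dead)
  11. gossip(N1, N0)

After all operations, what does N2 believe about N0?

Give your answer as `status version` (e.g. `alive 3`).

Op 1: N0 marks N0=dead -> (dead,v1)
Op 2: gossip N1<->N2 -> N1.N0=(alive,v0) N1.N1=(alive,v0) N1.N2=(alive,v0) | N2.N0=(alive,v0) N2.N1=(alive,v0) N2.N2=(alive,v0)
Op 3: gossip N2<->N1 -> N2.N0=(alive,v0) N2.N1=(alive,v0) N2.N2=(alive,v0) | N1.N0=(alive,v0) N1.N1=(alive,v0) N1.N2=(alive,v0)
Op 4: N1 marks N1=dead -> (dead,v1)
Op 5: N0 marks N2=alive -> (alive,v1)
Op 6: gossip N1<->N0 -> N1.N0=(dead,v1) N1.N1=(dead,v1) N1.N2=(alive,v1) | N0.N0=(dead,v1) N0.N1=(dead,v1) N0.N2=(alive,v1)
Op 7: gossip N1<->N2 -> N1.N0=(dead,v1) N1.N1=(dead,v1) N1.N2=(alive,v1) | N2.N0=(dead,v1) N2.N1=(dead,v1) N2.N2=(alive,v1)
Op 8: gossip N0<->N1 -> N0.N0=(dead,v1) N0.N1=(dead,v1) N0.N2=(alive,v1) | N1.N0=(dead,v1) N1.N1=(dead,v1) N1.N2=(alive,v1)
Op 9: gossip N1<->N2 -> N1.N0=(dead,v1) N1.N1=(dead,v1) N1.N2=(alive,v1) | N2.N0=(dead,v1) N2.N1=(dead,v1) N2.N2=(alive,v1)
Op 10: N1 marks N1=dead -> (dead,v2)
Op 11: gossip N1<->N0 -> N1.N0=(dead,v1) N1.N1=(dead,v2) N1.N2=(alive,v1) | N0.N0=(dead,v1) N0.N1=(dead,v2) N0.N2=(alive,v1)

Answer: dead 1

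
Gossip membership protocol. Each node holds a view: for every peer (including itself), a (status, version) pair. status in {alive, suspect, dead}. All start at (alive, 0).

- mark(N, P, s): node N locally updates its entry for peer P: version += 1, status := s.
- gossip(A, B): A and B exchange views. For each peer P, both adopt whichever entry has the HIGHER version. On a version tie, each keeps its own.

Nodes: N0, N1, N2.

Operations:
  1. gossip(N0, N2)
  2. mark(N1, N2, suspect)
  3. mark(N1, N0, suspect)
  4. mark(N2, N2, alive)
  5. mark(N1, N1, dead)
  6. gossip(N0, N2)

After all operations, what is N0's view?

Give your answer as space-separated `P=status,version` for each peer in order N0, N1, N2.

Op 1: gossip N0<->N2 -> N0.N0=(alive,v0) N0.N1=(alive,v0) N0.N2=(alive,v0) | N2.N0=(alive,v0) N2.N1=(alive,v0) N2.N2=(alive,v0)
Op 2: N1 marks N2=suspect -> (suspect,v1)
Op 3: N1 marks N0=suspect -> (suspect,v1)
Op 4: N2 marks N2=alive -> (alive,v1)
Op 5: N1 marks N1=dead -> (dead,v1)
Op 6: gossip N0<->N2 -> N0.N0=(alive,v0) N0.N1=(alive,v0) N0.N2=(alive,v1) | N2.N0=(alive,v0) N2.N1=(alive,v0) N2.N2=(alive,v1)

Answer: N0=alive,0 N1=alive,0 N2=alive,1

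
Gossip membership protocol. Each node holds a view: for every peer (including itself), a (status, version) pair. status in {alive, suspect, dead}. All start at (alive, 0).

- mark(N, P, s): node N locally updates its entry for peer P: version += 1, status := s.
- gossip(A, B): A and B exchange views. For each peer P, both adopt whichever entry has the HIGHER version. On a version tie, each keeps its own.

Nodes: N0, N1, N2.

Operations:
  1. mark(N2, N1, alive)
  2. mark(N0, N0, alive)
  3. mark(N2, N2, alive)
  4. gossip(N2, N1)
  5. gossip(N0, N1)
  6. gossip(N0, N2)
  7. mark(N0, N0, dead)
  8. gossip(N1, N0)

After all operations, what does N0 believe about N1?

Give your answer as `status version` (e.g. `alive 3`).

Op 1: N2 marks N1=alive -> (alive,v1)
Op 2: N0 marks N0=alive -> (alive,v1)
Op 3: N2 marks N2=alive -> (alive,v1)
Op 4: gossip N2<->N1 -> N2.N0=(alive,v0) N2.N1=(alive,v1) N2.N2=(alive,v1) | N1.N0=(alive,v0) N1.N1=(alive,v1) N1.N2=(alive,v1)
Op 5: gossip N0<->N1 -> N0.N0=(alive,v1) N0.N1=(alive,v1) N0.N2=(alive,v1) | N1.N0=(alive,v1) N1.N1=(alive,v1) N1.N2=(alive,v1)
Op 6: gossip N0<->N2 -> N0.N0=(alive,v1) N0.N1=(alive,v1) N0.N2=(alive,v1) | N2.N0=(alive,v1) N2.N1=(alive,v1) N2.N2=(alive,v1)
Op 7: N0 marks N0=dead -> (dead,v2)
Op 8: gossip N1<->N0 -> N1.N0=(dead,v2) N1.N1=(alive,v1) N1.N2=(alive,v1) | N0.N0=(dead,v2) N0.N1=(alive,v1) N0.N2=(alive,v1)

Answer: alive 1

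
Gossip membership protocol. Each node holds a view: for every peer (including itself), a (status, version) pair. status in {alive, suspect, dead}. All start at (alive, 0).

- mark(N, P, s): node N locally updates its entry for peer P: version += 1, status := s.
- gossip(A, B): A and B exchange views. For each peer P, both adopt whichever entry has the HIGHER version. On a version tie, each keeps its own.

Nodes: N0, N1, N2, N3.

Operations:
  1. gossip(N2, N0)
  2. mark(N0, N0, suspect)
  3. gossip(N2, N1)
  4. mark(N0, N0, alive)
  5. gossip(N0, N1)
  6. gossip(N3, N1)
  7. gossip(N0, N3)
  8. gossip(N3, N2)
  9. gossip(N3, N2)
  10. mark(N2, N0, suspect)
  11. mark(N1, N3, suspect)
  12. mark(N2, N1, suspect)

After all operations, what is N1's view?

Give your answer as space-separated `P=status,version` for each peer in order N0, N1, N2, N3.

Answer: N0=alive,2 N1=alive,0 N2=alive,0 N3=suspect,1

Derivation:
Op 1: gossip N2<->N0 -> N2.N0=(alive,v0) N2.N1=(alive,v0) N2.N2=(alive,v0) N2.N3=(alive,v0) | N0.N0=(alive,v0) N0.N1=(alive,v0) N0.N2=(alive,v0) N0.N3=(alive,v0)
Op 2: N0 marks N0=suspect -> (suspect,v1)
Op 3: gossip N2<->N1 -> N2.N0=(alive,v0) N2.N1=(alive,v0) N2.N2=(alive,v0) N2.N3=(alive,v0) | N1.N0=(alive,v0) N1.N1=(alive,v0) N1.N2=(alive,v0) N1.N3=(alive,v0)
Op 4: N0 marks N0=alive -> (alive,v2)
Op 5: gossip N0<->N1 -> N0.N0=(alive,v2) N0.N1=(alive,v0) N0.N2=(alive,v0) N0.N3=(alive,v0) | N1.N0=(alive,v2) N1.N1=(alive,v0) N1.N2=(alive,v0) N1.N3=(alive,v0)
Op 6: gossip N3<->N1 -> N3.N0=(alive,v2) N3.N1=(alive,v0) N3.N2=(alive,v0) N3.N3=(alive,v0) | N1.N0=(alive,v2) N1.N1=(alive,v0) N1.N2=(alive,v0) N1.N3=(alive,v0)
Op 7: gossip N0<->N3 -> N0.N0=(alive,v2) N0.N1=(alive,v0) N0.N2=(alive,v0) N0.N3=(alive,v0) | N3.N0=(alive,v2) N3.N1=(alive,v0) N3.N2=(alive,v0) N3.N3=(alive,v0)
Op 8: gossip N3<->N2 -> N3.N0=(alive,v2) N3.N1=(alive,v0) N3.N2=(alive,v0) N3.N3=(alive,v0) | N2.N0=(alive,v2) N2.N1=(alive,v0) N2.N2=(alive,v0) N2.N3=(alive,v0)
Op 9: gossip N3<->N2 -> N3.N0=(alive,v2) N3.N1=(alive,v0) N3.N2=(alive,v0) N3.N3=(alive,v0) | N2.N0=(alive,v2) N2.N1=(alive,v0) N2.N2=(alive,v0) N2.N3=(alive,v0)
Op 10: N2 marks N0=suspect -> (suspect,v3)
Op 11: N1 marks N3=suspect -> (suspect,v1)
Op 12: N2 marks N1=suspect -> (suspect,v1)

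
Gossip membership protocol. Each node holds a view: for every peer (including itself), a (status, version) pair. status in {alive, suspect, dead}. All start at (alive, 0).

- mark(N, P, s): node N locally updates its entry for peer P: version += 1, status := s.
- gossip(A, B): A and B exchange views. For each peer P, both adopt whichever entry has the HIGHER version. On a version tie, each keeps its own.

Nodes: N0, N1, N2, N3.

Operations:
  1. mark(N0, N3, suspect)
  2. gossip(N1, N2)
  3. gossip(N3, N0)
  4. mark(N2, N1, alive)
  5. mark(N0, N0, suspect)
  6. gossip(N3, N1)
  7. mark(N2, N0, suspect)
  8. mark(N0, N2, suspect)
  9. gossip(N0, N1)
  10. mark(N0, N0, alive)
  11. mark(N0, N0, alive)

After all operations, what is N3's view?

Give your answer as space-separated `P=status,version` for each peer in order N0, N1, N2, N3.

Answer: N0=alive,0 N1=alive,0 N2=alive,0 N3=suspect,1

Derivation:
Op 1: N0 marks N3=suspect -> (suspect,v1)
Op 2: gossip N1<->N2 -> N1.N0=(alive,v0) N1.N1=(alive,v0) N1.N2=(alive,v0) N1.N3=(alive,v0) | N2.N0=(alive,v0) N2.N1=(alive,v0) N2.N2=(alive,v0) N2.N3=(alive,v0)
Op 3: gossip N3<->N0 -> N3.N0=(alive,v0) N3.N1=(alive,v0) N3.N2=(alive,v0) N3.N3=(suspect,v1) | N0.N0=(alive,v0) N0.N1=(alive,v0) N0.N2=(alive,v0) N0.N3=(suspect,v1)
Op 4: N2 marks N1=alive -> (alive,v1)
Op 5: N0 marks N0=suspect -> (suspect,v1)
Op 6: gossip N3<->N1 -> N3.N0=(alive,v0) N3.N1=(alive,v0) N3.N2=(alive,v0) N3.N3=(suspect,v1) | N1.N0=(alive,v0) N1.N1=(alive,v0) N1.N2=(alive,v0) N1.N3=(suspect,v1)
Op 7: N2 marks N0=suspect -> (suspect,v1)
Op 8: N0 marks N2=suspect -> (suspect,v1)
Op 9: gossip N0<->N1 -> N0.N0=(suspect,v1) N0.N1=(alive,v0) N0.N2=(suspect,v1) N0.N3=(suspect,v1) | N1.N0=(suspect,v1) N1.N1=(alive,v0) N1.N2=(suspect,v1) N1.N3=(suspect,v1)
Op 10: N0 marks N0=alive -> (alive,v2)
Op 11: N0 marks N0=alive -> (alive,v3)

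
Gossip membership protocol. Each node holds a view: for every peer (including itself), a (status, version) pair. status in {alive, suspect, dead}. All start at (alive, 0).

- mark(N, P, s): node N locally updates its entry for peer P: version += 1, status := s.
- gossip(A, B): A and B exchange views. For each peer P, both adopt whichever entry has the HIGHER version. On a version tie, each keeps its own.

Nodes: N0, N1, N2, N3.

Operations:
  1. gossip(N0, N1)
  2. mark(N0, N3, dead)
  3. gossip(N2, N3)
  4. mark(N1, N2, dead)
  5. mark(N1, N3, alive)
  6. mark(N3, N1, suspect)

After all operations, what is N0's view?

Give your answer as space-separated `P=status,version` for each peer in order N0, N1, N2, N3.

Op 1: gossip N0<->N1 -> N0.N0=(alive,v0) N0.N1=(alive,v0) N0.N2=(alive,v0) N0.N3=(alive,v0) | N1.N0=(alive,v0) N1.N1=(alive,v0) N1.N2=(alive,v0) N1.N3=(alive,v0)
Op 2: N0 marks N3=dead -> (dead,v1)
Op 3: gossip N2<->N3 -> N2.N0=(alive,v0) N2.N1=(alive,v0) N2.N2=(alive,v0) N2.N3=(alive,v0) | N3.N0=(alive,v0) N3.N1=(alive,v0) N3.N2=(alive,v0) N3.N3=(alive,v0)
Op 4: N1 marks N2=dead -> (dead,v1)
Op 5: N1 marks N3=alive -> (alive,v1)
Op 6: N3 marks N1=suspect -> (suspect,v1)

Answer: N0=alive,0 N1=alive,0 N2=alive,0 N3=dead,1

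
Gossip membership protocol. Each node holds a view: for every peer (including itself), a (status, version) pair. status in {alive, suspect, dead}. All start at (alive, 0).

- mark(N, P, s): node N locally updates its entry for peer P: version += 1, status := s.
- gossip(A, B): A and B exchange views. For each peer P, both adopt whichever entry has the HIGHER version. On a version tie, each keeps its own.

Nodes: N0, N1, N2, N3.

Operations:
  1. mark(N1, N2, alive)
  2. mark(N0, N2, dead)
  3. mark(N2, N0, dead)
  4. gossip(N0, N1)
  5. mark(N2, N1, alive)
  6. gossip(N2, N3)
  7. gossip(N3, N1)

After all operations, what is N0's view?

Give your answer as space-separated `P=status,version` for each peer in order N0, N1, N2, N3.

Answer: N0=alive,0 N1=alive,0 N2=dead,1 N3=alive,0

Derivation:
Op 1: N1 marks N2=alive -> (alive,v1)
Op 2: N0 marks N2=dead -> (dead,v1)
Op 3: N2 marks N0=dead -> (dead,v1)
Op 4: gossip N0<->N1 -> N0.N0=(alive,v0) N0.N1=(alive,v0) N0.N2=(dead,v1) N0.N3=(alive,v0) | N1.N0=(alive,v0) N1.N1=(alive,v0) N1.N2=(alive,v1) N1.N3=(alive,v0)
Op 5: N2 marks N1=alive -> (alive,v1)
Op 6: gossip N2<->N3 -> N2.N0=(dead,v1) N2.N1=(alive,v1) N2.N2=(alive,v0) N2.N3=(alive,v0) | N3.N0=(dead,v1) N3.N1=(alive,v1) N3.N2=(alive,v0) N3.N3=(alive,v0)
Op 7: gossip N3<->N1 -> N3.N0=(dead,v1) N3.N1=(alive,v1) N3.N2=(alive,v1) N3.N3=(alive,v0) | N1.N0=(dead,v1) N1.N1=(alive,v1) N1.N2=(alive,v1) N1.N3=(alive,v0)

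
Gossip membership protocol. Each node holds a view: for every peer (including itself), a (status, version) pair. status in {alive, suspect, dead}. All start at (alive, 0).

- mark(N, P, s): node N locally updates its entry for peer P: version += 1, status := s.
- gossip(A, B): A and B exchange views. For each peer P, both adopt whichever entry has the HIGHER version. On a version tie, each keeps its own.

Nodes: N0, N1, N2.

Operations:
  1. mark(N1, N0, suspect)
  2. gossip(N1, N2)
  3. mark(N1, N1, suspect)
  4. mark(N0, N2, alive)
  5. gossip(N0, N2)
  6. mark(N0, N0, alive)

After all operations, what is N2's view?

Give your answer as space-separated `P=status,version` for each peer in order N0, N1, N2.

Answer: N0=suspect,1 N1=alive,0 N2=alive,1

Derivation:
Op 1: N1 marks N0=suspect -> (suspect,v1)
Op 2: gossip N1<->N2 -> N1.N0=(suspect,v1) N1.N1=(alive,v0) N1.N2=(alive,v0) | N2.N0=(suspect,v1) N2.N1=(alive,v0) N2.N2=(alive,v0)
Op 3: N1 marks N1=suspect -> (suspect,v1)
Op 4: N0 marks N2=alive -> (alive,v1)
Op 5: gossip N0<->N2 -> N0.N0=(suspect,v1) N0.N1=(alive,v0) N0.N2=(alive,v1) | N2.N0=(suspect,v1) N2.N1=(alive,v0) N2.N2=(alive,v1)
Op 6: N0 marks N0=alive -> (alive,v2)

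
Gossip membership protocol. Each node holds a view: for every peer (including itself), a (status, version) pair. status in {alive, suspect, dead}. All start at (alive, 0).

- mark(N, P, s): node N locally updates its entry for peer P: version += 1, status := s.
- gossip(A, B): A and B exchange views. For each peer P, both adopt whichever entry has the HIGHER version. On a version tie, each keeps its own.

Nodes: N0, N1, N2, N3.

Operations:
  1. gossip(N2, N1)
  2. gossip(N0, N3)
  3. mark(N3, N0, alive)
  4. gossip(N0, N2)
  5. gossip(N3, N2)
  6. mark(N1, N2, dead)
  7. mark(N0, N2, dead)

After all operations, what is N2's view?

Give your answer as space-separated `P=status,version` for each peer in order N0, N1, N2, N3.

Answer: N0=alive,1 N1=alive,0 N2=alive,0 N3=alive,0

Derivation:
Op 1: gossip N2<->N1 -> N2.N0=(alive,v0) N2.N1=(alive,v0) N2.N2=(alive,v0) N2.N3=(alive,v0) | N1.N0=(alive,v0) N1.N1=(alive,v0) N1.N2=(alive,v0) N1.N3=(alive,v0)
Op 2: gossip N0<->N3 -> N0.N0=(alive,v0) N0.N1=(alive,v0) N0.N2=(alive,v0) N0.N3=(alive,v0) | N3.N0=(alive,v0) N3.N1=(alive,v0) N3.N2=(alive,v0) N3.N3=(alive,v0)
Op 3: N3 marks N0=alive -> (alive,v1)
Op 4: gossip N0<->N2 -> N0.N0=(alive,v0) N0.N1=(alive,v0) N0.N2=(alive,v0) N0.N3=(alive,v0) | N2.N0=(alive,v0) N2.N1=(alive,v0) N2.N2=(alive,v0) N2.N3=(alive,v0)
Op 5: gossip N3<->N2 -> N3.N0=(alive,v1) N3.N1=(alive,v0) N3.N2=(alive,v0) N3.N3=(alive,v0) | N2.N0=(alive,v1) N2.N1=(alive,v0) N2.N2=(alive,v0) N2.N3=(alive,v0)
Op 6: N1 marks N2=dead -> (dead,v1)
Op 7: N0 marks N2=dead -> (dead,v1)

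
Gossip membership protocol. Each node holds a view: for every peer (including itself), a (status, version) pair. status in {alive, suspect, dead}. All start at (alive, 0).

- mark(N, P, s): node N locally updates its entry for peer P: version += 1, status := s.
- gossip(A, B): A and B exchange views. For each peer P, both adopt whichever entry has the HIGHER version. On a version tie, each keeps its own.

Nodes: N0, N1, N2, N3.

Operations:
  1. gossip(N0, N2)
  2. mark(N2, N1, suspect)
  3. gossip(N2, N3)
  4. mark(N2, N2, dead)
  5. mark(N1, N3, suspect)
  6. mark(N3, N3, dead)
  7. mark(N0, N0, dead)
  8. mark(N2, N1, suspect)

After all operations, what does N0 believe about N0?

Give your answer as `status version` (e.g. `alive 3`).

Op 1: gossip N0<->N2 -> N0.N0=(alive,v0) N0.N1=(alive,v0) N0.N2=(alive,v0) N0.N3=(alive,v0) | N2.N0=(alive,v0) N2.N1=(alive,v0) N2.N2=(alive,v0) N2.N3=(alive,v0)
Op 2: N2 marks N1=suspect -> (suspect,v1)
Op 3: gossip N2<->N3 -> N2.N0=(alive,v0) N2.N1=(suspect,v1) N2.N2=(alive,v0) N2.N3=(alive,v0) | N3.N0=(alive,v0) N3.N1=(suspect,v1) N3.N2=(alive,v0) N3.N3=(alive,v0)
Op 4: N2 marks N2=dead -> (dead,v1)
Op 5: N1 marks N3=suspect -> (suspect,v1)
Op 6: N3 marks N3=dead -> (dead,v1)
Op 7: N0 marks N0=dead -> (dead,v1)
Op 8: N2 marks N1=suspect -> (suspect,v2)

Answer: dead 1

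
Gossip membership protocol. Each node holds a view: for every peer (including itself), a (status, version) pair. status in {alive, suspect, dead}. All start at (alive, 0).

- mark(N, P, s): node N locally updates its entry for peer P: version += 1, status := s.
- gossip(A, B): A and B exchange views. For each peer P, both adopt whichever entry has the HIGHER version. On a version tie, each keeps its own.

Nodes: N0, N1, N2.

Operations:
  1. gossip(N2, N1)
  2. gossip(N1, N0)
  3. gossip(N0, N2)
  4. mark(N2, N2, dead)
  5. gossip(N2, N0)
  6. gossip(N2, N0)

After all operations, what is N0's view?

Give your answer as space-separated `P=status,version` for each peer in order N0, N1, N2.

Answer: N0=alive,0 N1=alive,0 N2=dead,1

Derivation:
Op 1: gossip N2<->N1 -> N2.N0=(alive,v0) N2.N1=(alive,v0) N2.N2=(alive,v0) | N1.N0=(alive,v0) N1.N1=(alive,v0) N1.N2=(alive,v0)
Op 2: gossip N1<->N0 -> N1.N0=(alive,v0) N1.N1=(alive,v0) N1.N2=(alive,v0) | N0.N0=(alive,v0) N0.N1=(alive,v0) N0.N2=(alive,v0)
Op 3: gossip N0<->N2 -> N0.N0=(alive,v0) N0.N1=(alive,v0) N0.N2=(alive,v0) | N2.N0=(alive,v0) N2.N1=(alive,v0) N2.N2=(alive,v0)
Op 4: N2 marks N2=dead -> (dead,v1)
Op 5: gossip N2<->N0 -> N2.N0=(alive,v0) N2.N1=(alive,v0) N2.N2=(dead,v1) | N0.N0=(alive,v0) N0.N1=(alive,v0) N0.N2=(dead,v1)
Op 6: gossip N2<->N0 -> N2.N0=(alive,v0) N2.N1=(alive,v0) N2.N2=(dead,v1) | N0.N0=(alive,v0) N0.N1=(alive,v0) N0.N2=(dead,v1)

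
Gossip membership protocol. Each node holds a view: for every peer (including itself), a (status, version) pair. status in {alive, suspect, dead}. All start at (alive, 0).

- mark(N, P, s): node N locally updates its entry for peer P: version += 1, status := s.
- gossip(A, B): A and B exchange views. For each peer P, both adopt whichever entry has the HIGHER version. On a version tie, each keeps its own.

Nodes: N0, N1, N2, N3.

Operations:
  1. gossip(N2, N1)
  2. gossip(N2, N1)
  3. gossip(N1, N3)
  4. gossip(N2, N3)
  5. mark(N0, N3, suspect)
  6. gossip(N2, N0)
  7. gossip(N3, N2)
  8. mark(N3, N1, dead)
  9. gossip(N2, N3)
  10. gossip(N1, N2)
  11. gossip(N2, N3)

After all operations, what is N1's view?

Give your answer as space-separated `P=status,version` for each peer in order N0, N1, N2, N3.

Answer: N0=alive,0 N1=dead,1 N2=alive,0 N3=suspect,1

Derivation:
Op 1: gossip N2<->N1 -> N2.N0=(alive,v0) N2.N1=(alive,v0) N2.N2=(alive,v0) N2.N3=(alive,v0) | N1.N0=(alive,v0) N1.N1=(alive,v0) N1.N2=(alive,v0) N1.N3=(alive,v0)
Op 2: gossip N2<->N1 -> N2.N0=(alive,v0) N2.N1=(alive,v0) N2.N2=(alive,v0) N2.N3=(alive,v0) | N1.N0=(alive,v0) N1.N1=(alive,v0) N1.N2=(alive,v0) N1.N3=(alive,v0)
Op 3: gossip N1<->N3 -> N1.N0=(alive,v0) N1.N1=(alive,v0) N1.N2=(alive,v0) N1.N3=(alive,v0) | N3.N0=(alive,v0) N3.N1=(alive,v0) N3.N2=(alive,v0) N3.N3=(alive,v0)
Op 4: gossip N2<->N3 -> N2.N0=(alive,v0) N2.N1=(alive,v0) N2.N2=(alive,v0) N2.N3=(alive,v0) | N3.N0=(alive,v0) N3.N1=(alive,v0) N3.N2=(alive,v0) N3.N3=(alive,v0)
Op 5: N0 marks N3=suspect -> (suspect,v1)
Op 6: gossip N2<->N0 -> N2.N0=(alive,v0) N2.N1=(alive,v0) N2.N2=(alive,v0) N2.N3=(suspect,v1) | N0.N0=(alive,v0) N0.N1=(alive,v0) N0.N2=(alive,v0) N0.N3=(suspect,v1)
Op 7: gossip N3<->N2 -> N3.N0=(alive,v0) N3.N1=(alive,v0) N3.N2=(alive,v0) N3.N3=(suspect,v1) | N2.N0=(alive,v0) N2.N1=(alive,v0) N2.N2=(alive,v0) N2.N3=(suspect,v1)
Op 8: N3 marks N1=dead -> (dead,v1)
Op 9: gossip N2<->N3 -> N2.N0=(alive,v0) N2.N1=(dead,v1) N2.N2=(alive,v0) N2.N3=(suspect,v1) | N3.N0=(alive,v0) N3.N1=(dead,v1) N3.N2=(alive,v0) N3.N3=(suspect,v1)
Op 10: gossip N1<->N2 -> N1.N0=(alive,v0) N1.N1=(dead,v1) N1.N2=(alive,v0) N1.N3=(suspect,v1) | N2.N0=(alive,v0) N2.N1=(dead,v1) N2.N2=(alive,v0) N2.N3=(suspect,v1)
Op 11: gossip N2<->N3 -> N2.N0=(alive,v0) N2.N1=(dead,v1) N2.N2=(alive,v0) N2.N3=(suspect,v1) | N3.N0=(alive,v0) N3.N1=(dead,v1) N3.N2=(alive,v0) N3.N3=(suspect,v1)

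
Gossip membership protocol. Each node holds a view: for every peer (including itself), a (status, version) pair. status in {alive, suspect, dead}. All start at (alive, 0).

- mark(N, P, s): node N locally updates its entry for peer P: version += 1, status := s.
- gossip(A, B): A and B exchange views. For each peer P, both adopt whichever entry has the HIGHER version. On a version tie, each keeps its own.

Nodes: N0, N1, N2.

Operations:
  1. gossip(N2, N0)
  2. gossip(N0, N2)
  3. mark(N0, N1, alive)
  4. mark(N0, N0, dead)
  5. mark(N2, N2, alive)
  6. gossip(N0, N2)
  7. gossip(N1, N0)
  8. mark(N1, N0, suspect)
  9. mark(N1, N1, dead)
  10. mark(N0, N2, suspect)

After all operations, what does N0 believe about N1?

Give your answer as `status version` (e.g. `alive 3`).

Op 1: gossip N2<->N0 -> N2.N0=(alive,v0) N2.N1=(alive,v0) N2.N2=(alive,v0) | N0.N0=(alive,v0) N0.N1=(alive,v0) N0.N2=(alive,v0)
Op 2: gossip N0<->N2 -> N0.N0=(alive,v0) N0.N1=(alive,v0) N0.N2=(alive,v0) | N2.N0=(alive,v0) N2.N1=(alive,v0) N2.N2=(alive,v0)
Op 3: N0 marks N1=alive -> (alive,v1)
Op 4: N0 marks N0=dead -> (dead,v1)
Op 5: N2 marks N2=alive -> (alive,v1)
Op 6: gossip N0<->N2 -> N0.N0=(dead,v1) N0.N1=(alive,v1) N0.N2=(alive,v1) | N2.N0=(dead,v1) N2.N1=(alive,v1) N2.N2=(alive,v1)
Op 7: gossip N1<->N0 -> N1.N0=(dead,v1) N1.N1=(alive,v1) N1.N2=(alive,v1) | N0.N0=(dead,v1) N0.N1=(alive,v1) N0.N2=(alive,v1)
Op 8: N1 marks N0=suspect -> (suspect,v2)
Op 9: N1 marks N1=dead -> (dead,v2)
Op 10: N0 marks N2=suspect -> (suspect,v2)

Answer: alive 1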